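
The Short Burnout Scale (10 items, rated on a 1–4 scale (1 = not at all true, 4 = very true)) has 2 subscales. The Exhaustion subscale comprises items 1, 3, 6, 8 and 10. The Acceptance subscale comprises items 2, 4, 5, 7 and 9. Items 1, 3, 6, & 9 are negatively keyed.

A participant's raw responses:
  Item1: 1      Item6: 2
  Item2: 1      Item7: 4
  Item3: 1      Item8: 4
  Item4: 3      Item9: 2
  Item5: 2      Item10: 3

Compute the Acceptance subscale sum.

13

Acceptance items: 2, 4, 5, 7, 9.
Of these, item 9 is negatively keyed; reversed = (1+4) − raw = 5 − raw.
  item 2: 1
  item 4: 3
  item 5: 2
  item 7: 4
  item 9: 5 − 2 = 3
Sum = 1 + 3 + 2 + 4 + 3 = 13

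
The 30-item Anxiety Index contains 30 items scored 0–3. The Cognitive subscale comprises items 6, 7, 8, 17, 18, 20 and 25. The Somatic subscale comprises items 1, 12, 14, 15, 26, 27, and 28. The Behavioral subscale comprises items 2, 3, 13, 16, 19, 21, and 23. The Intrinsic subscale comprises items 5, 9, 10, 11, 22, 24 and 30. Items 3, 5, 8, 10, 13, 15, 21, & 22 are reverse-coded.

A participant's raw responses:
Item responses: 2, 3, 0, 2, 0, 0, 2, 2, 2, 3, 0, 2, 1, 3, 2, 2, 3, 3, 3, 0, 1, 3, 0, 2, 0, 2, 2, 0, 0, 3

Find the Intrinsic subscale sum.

Intrinsic items: 5, 9, 10, 11, 22, 24, 30.
Of these, items 5, 10, and 22 are reverse-coded; reversed = (0+3) − raw = 3 − raw.
  item 5: 3 − 0 = 3
  item 9: 2
  item 10: 3 − 3 = 0
  item 11: 0
  item 22: 3 − 3 = 0
  item 24: 2
  item 30: 3
Sum = 3 + 2 + 0 + 0 + 0 + 2 + 3 = 10

10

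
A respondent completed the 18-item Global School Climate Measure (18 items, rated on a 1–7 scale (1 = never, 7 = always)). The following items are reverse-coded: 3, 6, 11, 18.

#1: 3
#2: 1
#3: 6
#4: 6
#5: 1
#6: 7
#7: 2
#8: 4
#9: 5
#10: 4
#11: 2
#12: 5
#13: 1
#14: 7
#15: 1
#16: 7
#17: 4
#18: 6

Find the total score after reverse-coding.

Reverse-coded items (on a 1–7 scale, reversed = 8 − raw):
  item 3: 8 − 6 = 2
  item 6: 8 − 7 = 1
  item 11: 8 − 2 = 6
  item 18: 8 − 6 = 2
Scored responses: 3, 1, 2, 6, 1, 1, 2, 4, 5, 4, 6, 5, 1, 7, 1, 7, 4, 2
Total = 3 + 1 + 2 + 6 + 1 + 1 + 2 + 4 + 5 + 4 + 6 + 5 + 1 + 7 + 1 + 7 + 4 + 2 = 62

62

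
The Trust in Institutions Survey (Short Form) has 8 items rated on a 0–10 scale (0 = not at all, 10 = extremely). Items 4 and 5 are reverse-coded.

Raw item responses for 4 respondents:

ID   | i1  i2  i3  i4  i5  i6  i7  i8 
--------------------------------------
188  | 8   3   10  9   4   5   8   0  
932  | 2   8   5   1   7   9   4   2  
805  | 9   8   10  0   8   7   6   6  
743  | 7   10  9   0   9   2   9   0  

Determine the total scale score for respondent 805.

58

Respondent 805 raw: 9, 8, 10, 0, 8, 7, 6, 6.
Reverse-coded (on a 0–10 scale, reversed = 10 − raw):
  item 1: 9
  item 2: 8
  item 3: 10
  item 4: 10 − 0 = 10
  item 5: 10 − 8 = 2
  item 6: 7
  item 7: 6
  item 8: 6
Sum = 9 + 8 + 10 + 10 + 2 + 7 + 6 + 6 = 58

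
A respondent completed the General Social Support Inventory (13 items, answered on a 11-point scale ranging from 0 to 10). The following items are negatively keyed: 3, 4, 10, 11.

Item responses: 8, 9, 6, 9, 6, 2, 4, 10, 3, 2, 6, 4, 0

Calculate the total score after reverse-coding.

63

Negatively keyed items use 10 − raw:
  item 3: 10 − 6 = 4
  item 4: 10 − 9 = 1
  item 10: 10 − 2 = 8
  item 11: 10 − 6 = 4
Scored responses: 8, 9, 4, 1, 6, 2, 4, 10, 3, 8, 4, 4, 0
Total = 8 + 9 + 4 + 1 + 6 + 2 + 4 + 10 + 3 + 8 + 4 + 4 + 0 = 63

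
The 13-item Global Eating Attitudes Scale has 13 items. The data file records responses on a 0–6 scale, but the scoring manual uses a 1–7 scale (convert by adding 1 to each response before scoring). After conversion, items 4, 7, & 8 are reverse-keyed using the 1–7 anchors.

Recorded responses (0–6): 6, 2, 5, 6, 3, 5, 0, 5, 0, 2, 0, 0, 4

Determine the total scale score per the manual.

Convert to 1–7: 7, 3, 6, 7, 4, 6, 1, 6, 1, 3, 1, 1, 5
Reverse-coded (reversed = (1+7) − raw = 8 − raw):
  item 4: 8 − 7 = 1
  item 7: 8 − 1 = 7
  item 8: 8 − 6 = 2
Scored: 7, 3, 6, 1, 4, 6, 7, 2, 1, 3, 1, 1, 5
Total = 47

47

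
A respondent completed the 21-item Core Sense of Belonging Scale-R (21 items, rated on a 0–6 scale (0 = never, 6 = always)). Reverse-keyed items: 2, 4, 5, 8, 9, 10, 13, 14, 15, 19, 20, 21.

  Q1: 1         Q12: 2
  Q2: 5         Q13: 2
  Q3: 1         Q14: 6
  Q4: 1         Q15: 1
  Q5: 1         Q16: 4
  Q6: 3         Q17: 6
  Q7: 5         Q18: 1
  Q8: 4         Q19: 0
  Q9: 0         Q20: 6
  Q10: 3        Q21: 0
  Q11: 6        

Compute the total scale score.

72

Reversing items 2, 4, 5, 8, 9, 10, 13, 14, 15, 19, 20, & 21 with 6 − raw:
Total = 1 + (6−5) + 1 + (6−1) + (6−1) + 3 + 5 + (6−4) + (6−0) + (6−3) + 6 + 2 + (6−2) + (6−6) + (6−1) + 4 + 6 + 1 + (6−0) + (6−6) + (6−0)
      = 1 + 1 + 1 + 5 + 5 + 3 + 5 + 2 + 6 + 3 + 6 + 2 + 4 + 0 + 5 + 4 + 6 + 1 + 6 + 0 + 6 = 72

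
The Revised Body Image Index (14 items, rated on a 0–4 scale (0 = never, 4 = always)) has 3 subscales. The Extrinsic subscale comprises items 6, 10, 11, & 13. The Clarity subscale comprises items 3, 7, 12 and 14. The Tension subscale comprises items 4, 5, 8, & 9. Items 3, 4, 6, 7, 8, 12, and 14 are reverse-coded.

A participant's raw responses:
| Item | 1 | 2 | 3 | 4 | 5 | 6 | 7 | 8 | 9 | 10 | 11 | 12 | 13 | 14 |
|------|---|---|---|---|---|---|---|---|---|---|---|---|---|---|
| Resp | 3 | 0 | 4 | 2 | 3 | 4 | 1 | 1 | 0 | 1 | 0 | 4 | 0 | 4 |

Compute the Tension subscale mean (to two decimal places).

Tension items: 4, 5, 8, 9.
Of these, items 4 and 8 are reverse-coded; reversed = (0+4) − raw = 4 − raw.
  item 4: 4 − 2 = 2
  item 5: 3
  item 8: 4 − 1 = 3
  item 9: 0
Sum = 2 + 3 + 3 + 0 = 8
Mean = 8 / 4 = 2.00

2.00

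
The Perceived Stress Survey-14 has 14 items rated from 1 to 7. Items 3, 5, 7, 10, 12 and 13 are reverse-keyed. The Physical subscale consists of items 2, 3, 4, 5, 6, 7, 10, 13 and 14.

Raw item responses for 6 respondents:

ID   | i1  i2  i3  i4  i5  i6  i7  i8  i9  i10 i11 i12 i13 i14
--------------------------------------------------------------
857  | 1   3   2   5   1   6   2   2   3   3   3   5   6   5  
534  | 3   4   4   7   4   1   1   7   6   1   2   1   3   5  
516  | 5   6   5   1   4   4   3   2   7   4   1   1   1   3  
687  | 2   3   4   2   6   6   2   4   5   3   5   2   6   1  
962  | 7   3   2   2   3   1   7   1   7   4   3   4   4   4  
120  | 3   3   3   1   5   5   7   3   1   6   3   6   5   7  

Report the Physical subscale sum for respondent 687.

31

Respondent 687 raw: 2, 3, 4, 2, 6, 6, 2, 4, 5, 3, 5, 2, 6, 1.
Physical items: 2, 3, 4, 5, 6, 7, 10, 13, 14.
Reverse-coded (on a 1–7 scale, reversed = 8 − raw):
  item 2: 3
  item 3: 8 − 4 = 4
  item 4: 2
  item 5: 8 − 6 = 2
  item 6: 6
  item 7: 8 − 2 = 6
  item 10: 8 − 3 = 5
  item 13: 8 − 6 = 2
  item 14: 1
Sum = 3 + 4 + 2 + 2 + 6 + 6 + 5 + 2 + 1 = 31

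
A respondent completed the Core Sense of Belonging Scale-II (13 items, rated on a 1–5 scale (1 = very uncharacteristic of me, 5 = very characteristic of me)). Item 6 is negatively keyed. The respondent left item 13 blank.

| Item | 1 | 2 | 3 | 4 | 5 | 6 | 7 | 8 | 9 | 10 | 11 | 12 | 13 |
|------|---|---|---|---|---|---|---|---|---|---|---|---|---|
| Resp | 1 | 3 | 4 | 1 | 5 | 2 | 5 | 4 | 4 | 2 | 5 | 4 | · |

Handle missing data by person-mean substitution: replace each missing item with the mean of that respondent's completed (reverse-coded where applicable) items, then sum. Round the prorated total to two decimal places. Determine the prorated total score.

45.50

Reverse-coded (on a 1–5 scale, reversed = 6 − raw):
  item 6: 6 − 2 = 4
Completed scored items (12 of 13): 1, 3, 4, 1, 5, 4, 5, 4, 4, 2, 5, 4; sum = 42.
Person mean = 42 / 12 ≈ 3.5000
Prorated total = (42 / 12) × 13 = 45.50 (to 2 dp)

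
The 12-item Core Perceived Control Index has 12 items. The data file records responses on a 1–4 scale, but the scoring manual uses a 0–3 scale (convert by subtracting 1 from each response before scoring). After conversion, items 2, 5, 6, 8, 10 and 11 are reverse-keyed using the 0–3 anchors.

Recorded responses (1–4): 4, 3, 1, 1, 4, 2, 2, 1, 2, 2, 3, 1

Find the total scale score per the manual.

14

Convert to 0–3: 3, 2, 0, 0, 3, 1, 1, 0, 1, 1, 2, 0
Reverse-coded (reversed = (0+3) − raw = 3 − raw):
  item 2: 3 − 2 = 1
  item 5: 3 − 3 = 0
  item 6: 3 − 1 = 2
  item 8: 3 − 0 = 3
  item 10: 3 − 1 = 2
  item 11: 3 − 2 = 1
Scored: 3, 1, 0, 0, 0, 2, 1, 3, 1, 2, 1, 0
Total = 14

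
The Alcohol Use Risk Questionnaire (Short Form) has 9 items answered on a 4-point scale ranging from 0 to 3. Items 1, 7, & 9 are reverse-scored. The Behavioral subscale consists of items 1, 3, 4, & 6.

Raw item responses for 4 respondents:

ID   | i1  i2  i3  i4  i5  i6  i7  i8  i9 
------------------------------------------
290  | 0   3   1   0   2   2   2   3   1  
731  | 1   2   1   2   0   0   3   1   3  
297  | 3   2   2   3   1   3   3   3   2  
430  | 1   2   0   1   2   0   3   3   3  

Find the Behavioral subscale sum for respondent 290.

Respondent 290 raw: 0, 3, 1, 0, 2, 2, 2, 3, 1.
Behavioral items: 1, 3, 4, 6.
Reverse-coded (reverse-coded value = 3 − response):
  item 1: 3 − 0 = 3
  item 3: 1
  item 4: 0
  item 6: 2
Sum = 3 + 1 + 0 + 2 = 6

6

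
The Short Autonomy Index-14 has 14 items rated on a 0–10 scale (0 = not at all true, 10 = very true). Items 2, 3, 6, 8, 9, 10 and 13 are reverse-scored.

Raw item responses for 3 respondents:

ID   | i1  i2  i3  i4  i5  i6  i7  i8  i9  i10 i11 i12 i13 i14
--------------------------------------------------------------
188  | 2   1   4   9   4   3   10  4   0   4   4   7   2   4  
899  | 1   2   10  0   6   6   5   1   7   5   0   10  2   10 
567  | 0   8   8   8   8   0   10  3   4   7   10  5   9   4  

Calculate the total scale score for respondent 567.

76

Respondent 567 raw: 0, 8, 8, 8, 8, 0, 10, 3, 4, 7, 10, 5, 9, 4.
Reverse-coded (reverse-coded value = 10 − response):
  item 1: 0
  item 2: 10 − 8 = 2
  item 3: 10 − 8 = 2
  item 4: 8
  item 5: 8
  item 6: 10 − 0 = 10
  item 7: 10
  item 8: 10 − 3 = 7
  item 9: 10 − 4 = 6
  item 10: 10 − 7 = 3
  item 11: 10
  item 12: 5
  item 13: 10 − 9 = 1
  item 14: 4
Sum = 0 + 2 + 2 + 8 + 8 + 10 + 10 + 7 + 6 + 3 + 10 + 5 + 1 + 4 = 76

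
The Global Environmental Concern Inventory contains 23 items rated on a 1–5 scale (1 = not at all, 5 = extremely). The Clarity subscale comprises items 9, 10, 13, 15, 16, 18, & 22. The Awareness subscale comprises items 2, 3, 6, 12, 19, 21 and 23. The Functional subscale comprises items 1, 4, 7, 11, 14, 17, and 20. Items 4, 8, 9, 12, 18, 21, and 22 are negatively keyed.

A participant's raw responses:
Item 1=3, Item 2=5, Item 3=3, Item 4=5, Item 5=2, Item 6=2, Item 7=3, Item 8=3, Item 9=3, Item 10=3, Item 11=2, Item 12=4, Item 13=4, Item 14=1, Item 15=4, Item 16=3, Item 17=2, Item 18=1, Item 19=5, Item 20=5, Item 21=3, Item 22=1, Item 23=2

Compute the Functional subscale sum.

17

Functional items: 1, 4, 7, 11, 14, 17, 20.
Of these, item 4 is negatively keyed; reversed = (1+5) − raw = 6 − raw.
  item 1: 3
  item 4: 6 − 5 = 1
  item 7: 3
  item 11: 2
  item 14: 1
  item 17: 2
  item 20: 5
Sum = 3 + 1 + 3 + 2 + 1 + 2 + 5 = 17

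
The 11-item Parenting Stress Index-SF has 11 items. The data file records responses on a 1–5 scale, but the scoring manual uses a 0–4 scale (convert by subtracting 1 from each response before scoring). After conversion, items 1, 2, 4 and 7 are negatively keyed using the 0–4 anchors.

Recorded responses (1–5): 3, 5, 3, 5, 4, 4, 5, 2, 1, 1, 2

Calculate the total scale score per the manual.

Convert to 0–4: 2, 4, 2, 4, 3, 3, 4, 1, 0, 0, 1
Reverse-coded (reverse-coded value = 4 − response):
  item 1: 4 − 2 = 2
  item 2: 4 − 4 = 0
  item 4: 4 − 4 = 0
  item 7: 4 − 4 = 0
Scored: 2, 0, 2, 0, 3, 3, 0, 1, 0, 0, 1
Total = 12

12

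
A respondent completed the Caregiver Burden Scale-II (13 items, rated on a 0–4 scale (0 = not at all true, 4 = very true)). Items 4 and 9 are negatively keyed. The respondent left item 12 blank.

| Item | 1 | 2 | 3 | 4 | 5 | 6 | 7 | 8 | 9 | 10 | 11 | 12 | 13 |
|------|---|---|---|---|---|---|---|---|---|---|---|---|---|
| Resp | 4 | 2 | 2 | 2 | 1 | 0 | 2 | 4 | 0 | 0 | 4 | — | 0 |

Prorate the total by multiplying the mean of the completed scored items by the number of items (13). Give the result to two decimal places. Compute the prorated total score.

Reverse-coded (on a 0–4 scale, reversed = 4 − raw):
  item 4: 4 − 2 = 2
  item 9: 4 − 0 = 4
Completed scored items (12 of 13): 4, 2, 2, 2, 1, 0, 2, 4, 4, 0, 4, 0; sum = 25.
Person mean = 25 / 12 ≈ 2.0833
Prorated total = (25 / 12) × 13 = 27.08 (to 2 dp)

27.08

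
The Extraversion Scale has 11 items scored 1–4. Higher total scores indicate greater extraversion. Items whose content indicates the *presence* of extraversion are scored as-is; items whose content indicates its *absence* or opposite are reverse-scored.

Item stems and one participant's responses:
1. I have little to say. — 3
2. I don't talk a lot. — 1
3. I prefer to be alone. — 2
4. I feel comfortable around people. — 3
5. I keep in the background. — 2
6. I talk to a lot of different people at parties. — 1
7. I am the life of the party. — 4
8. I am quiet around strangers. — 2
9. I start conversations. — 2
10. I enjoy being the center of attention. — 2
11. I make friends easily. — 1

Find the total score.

Items 1, 2, 3, 5, 8 describe the absence/opposite of extraversion → reverse-score.
on a 1–4 scale, reversed = 5 − raw.
  item 1: 5 − 3 = 2
  item 2: 5 − 1 = 4
  item 3: 5 − 2 = 3
  item 4: 3
  item 5: 5 − 2 = 3
  item 6: 1
  item 7: 4
  item 8: 5 − 2 = 3
  item 9: 2
  item 10: 2
  item 11: 1
Total = 2 + 4 + 3 + 3 + 3 + 1 + 4 + 3 + 2 + 2 + 1 = 28

28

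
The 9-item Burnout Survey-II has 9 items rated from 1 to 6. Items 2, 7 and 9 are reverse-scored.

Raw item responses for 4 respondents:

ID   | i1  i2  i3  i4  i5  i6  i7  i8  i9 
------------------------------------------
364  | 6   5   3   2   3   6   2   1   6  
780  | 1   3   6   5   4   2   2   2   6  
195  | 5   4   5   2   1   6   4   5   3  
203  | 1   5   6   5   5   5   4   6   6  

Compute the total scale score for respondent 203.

Respondent 203 raw: 1, 5, 6, 5, 5, 5, 4, 6, 6.
Reverse-coded (reversed = (1+6) − raw = 7 − raw):
  item 1: 1
  item 2: 7 − 5 = 2
  item 3: 6
  item 4: 5
  item 5: 5
  item 6: 5
  item 7: 7 − 4 = 3
  item 8: 6
  item 9: 7 − 6 = 1
Sum = 1 + 2 + 6 + 5 + 5 + 5 + 3 + 6 + 1 = 34

34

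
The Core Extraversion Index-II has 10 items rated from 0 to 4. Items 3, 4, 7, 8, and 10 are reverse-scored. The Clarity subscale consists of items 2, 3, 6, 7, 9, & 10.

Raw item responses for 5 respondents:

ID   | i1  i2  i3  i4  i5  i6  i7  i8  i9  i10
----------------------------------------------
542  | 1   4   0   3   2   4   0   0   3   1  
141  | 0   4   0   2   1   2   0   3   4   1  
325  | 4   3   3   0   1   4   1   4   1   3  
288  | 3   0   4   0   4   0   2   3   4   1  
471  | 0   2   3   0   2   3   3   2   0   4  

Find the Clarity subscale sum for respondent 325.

13

Respondent 325 raw: 4, 3, 3, 0, 1, 4, 1, 4, 1, 3.
Clarity items: 2, 3, 6, 7, 9, 10.
Reverse-coded (reverse-coded value = 4 − response):
  item 2: 3
  item 3: 4 − 3 = 1
  item 6: 4
  item 7: 4 − 1 = 3
  item 9: 1
  item 10: 4 − 3 = 1
Sum = 3 + 1 + 4 + 3 + 1 + 1 = 13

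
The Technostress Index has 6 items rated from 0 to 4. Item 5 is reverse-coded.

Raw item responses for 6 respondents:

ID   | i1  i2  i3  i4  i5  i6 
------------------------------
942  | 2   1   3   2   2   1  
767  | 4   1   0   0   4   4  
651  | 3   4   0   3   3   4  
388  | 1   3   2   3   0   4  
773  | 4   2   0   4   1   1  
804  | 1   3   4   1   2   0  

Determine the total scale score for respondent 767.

9

Respondent 767 raw: 4, 1, 0, 0, 4, 4.
Reverse-coded (on a 0–4 scale, reversed = 4 − raw):
  item 1: 4
  item 2: 1
  item 3: 0
  item 4: 0
  item 5: 4 − 4 = 0
  item 6: 4
Sum = 4 + 1 + 0 + 0 + 0 + 4 = 9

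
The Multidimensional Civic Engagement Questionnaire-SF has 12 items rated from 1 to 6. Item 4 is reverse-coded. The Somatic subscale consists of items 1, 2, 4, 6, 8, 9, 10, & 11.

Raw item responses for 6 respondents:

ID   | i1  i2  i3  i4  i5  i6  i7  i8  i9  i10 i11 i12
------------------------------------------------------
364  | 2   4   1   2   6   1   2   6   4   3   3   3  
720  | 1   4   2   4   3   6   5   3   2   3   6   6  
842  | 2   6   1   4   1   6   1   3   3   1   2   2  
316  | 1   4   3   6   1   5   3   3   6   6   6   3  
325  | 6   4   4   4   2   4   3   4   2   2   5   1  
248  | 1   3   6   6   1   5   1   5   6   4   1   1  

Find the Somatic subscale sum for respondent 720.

28

Respondent 720 raw: 1, 4, 2, 4, 3, 6, 5, 3, 2, 3, 6, 6.
Somatic items: 1, 2, 4, 6, 8, 9, 10, 11.
Reverse-coded (reverse-coded value = 7 − response):
  item 1: 1
  item 2: 4
  item 4: 7 − 4 = 3
  item 6: 6
  item 8: 3
  item 9: 2
  item 10: 3
  item 11: 6
Sum = 1 + 4 + 3 + 6 + 3 + 2 + 3 + 6 = 28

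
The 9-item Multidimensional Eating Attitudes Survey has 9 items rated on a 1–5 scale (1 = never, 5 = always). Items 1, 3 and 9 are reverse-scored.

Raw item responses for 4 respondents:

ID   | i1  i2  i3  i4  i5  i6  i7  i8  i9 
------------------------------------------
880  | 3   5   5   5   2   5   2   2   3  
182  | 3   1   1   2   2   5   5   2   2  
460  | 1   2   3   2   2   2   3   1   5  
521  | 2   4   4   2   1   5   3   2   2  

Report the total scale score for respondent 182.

Respondent 182 raw: 3, 1, 1, 2, 2, 5, 5, 2, 2.
Reverse-coded (reverse-coded value = 6 − response):
  item 1: 6 − 3 = 3
  item 2: 1
  item 3: 6 − 1 = 5
  item 4: 2
  item 5: 2
  item 6: 5
  item 7: 5
  item 8: 2
  item 9: 6 − 2 = 4
Sum = 3 + 1 + 5 + 2 + 2 + 5 + 5 + 2 + 4 = 29

29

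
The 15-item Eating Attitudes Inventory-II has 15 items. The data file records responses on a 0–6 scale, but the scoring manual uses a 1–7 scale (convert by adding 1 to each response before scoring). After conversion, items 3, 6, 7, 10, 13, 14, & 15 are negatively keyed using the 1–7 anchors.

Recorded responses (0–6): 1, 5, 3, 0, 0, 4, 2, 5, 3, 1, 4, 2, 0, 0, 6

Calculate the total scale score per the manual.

Convert to 1–7: 2, 6, 4, 1, 1, 5, 3, 6, 4, 2, 5, 3, 1, 1, 7
Reverse-coded (reverse-coded value = 8 − response):
  item 3: 8 − 4 = 4
  item 6: 8 − 5 = 3
  item 7: 8 − 3 = 5
  item 10: 8 − 2 = 6
  item 13: 8 − 1 = 7
  item 14: 8 − 1 = 7
  item 15: 8 − 7 = 1
Scored: 2, 6, 4, 1, 1, 3, 5, 6, 4, 6, 5, 3, 7, 7, 1
Total = 61

61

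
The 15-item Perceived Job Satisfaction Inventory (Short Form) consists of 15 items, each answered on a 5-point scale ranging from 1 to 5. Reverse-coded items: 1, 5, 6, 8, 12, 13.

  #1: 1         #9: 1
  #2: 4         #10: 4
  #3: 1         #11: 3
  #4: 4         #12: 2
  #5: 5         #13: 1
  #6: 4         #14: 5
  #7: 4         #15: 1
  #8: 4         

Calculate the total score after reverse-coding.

Reverse-coded items (reversed = (1+5) − raw = 6 − raw):
  item 1: 6 − 1 = 5
  item 5: 6 − 5 = 1
  item 6: 6 − 4 = 2
  item 8: 6 − 4 = 2
  item 12: 6 − 2 = 4
  item 13: 6 − 1 = 5
Scored responses: 5, 4, 1, 4, 1, 2, 4, 2, 1, 4, 3, 4, 5, 5, 1
Total = 5 + 4 + 1 + 4 + 1 + 2 + 4 + 2 + 1 + 4 + 3 + 4 + 5 + 5 + 1 = 46

46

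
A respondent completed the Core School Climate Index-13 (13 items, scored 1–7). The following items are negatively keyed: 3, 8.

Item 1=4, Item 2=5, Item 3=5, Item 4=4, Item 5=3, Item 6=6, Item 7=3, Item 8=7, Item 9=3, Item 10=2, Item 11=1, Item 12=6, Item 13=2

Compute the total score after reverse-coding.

43

Reversing items 3 & 8 with 8 − raw:
Total = 4 + 5 + (8−5) + 4 + 3 + 6 + 3 + (8−7) + 3 + 2 + 1 + 6 + 2
      = 4 + 5 + 3 + 4 + 3 + 6 + 3 + 1 + 3 + 2 + 1 + 6 + 2 = 43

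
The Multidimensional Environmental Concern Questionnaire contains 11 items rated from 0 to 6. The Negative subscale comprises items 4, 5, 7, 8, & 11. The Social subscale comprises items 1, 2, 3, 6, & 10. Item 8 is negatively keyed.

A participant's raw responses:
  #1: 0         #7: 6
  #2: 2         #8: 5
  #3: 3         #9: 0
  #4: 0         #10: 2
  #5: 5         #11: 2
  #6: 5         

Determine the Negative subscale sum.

Negative items: 4, 5, 7, 8, 11.
Of these, item 8 is negatively keyed; reversed = (0+6) − raw = 6 − raw.
  item 4: 0
  item 5: 5
  item 7: 6
  item 8: 6 − 5 = 1
  item 11: 2
Sum = 0 + 5 + 6 + 1 + 2 = 14

14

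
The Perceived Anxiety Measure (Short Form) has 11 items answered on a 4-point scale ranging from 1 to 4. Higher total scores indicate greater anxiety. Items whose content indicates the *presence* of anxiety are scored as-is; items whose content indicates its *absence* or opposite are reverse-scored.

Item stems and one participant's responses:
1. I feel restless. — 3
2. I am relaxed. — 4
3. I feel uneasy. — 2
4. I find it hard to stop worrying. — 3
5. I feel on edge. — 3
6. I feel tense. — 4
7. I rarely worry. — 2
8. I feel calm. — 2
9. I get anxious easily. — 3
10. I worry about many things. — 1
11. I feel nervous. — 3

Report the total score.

29

Items 2, 7, 8 describe the absence/opposite of anxiety → reverse-score.
reversed = (1+4) − raw = 5 − raw.
  item 1: 3
  item 2: 5 − 4 = 1
  item 3: 2
  item 4: 3
  item 5: 3
  item 6: 4
  item 7: 5 − 2 = 3
  item 8: 5 − 2 = 3
  item 9: 3
  item 10: 1
  item 11: 3
Total = 3 + 1 + 2 + 3 + 3 + 4 + 3 + 3 + 3 + 1 + 3 = 29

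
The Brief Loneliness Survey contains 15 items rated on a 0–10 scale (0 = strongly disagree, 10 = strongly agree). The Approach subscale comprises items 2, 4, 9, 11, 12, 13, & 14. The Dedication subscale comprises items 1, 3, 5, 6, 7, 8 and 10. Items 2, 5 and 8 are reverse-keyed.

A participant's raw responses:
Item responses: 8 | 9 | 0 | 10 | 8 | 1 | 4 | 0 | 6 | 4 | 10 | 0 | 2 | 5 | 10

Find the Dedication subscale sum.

Dedication items: 1, 3, 5, 6, 7, 8, 10.
Of these, items 5 & 8 are reverse-keyed; reverse-coded value = 10 − response.
  item 1: 8
  item 3: 0
  item 5: 10 − 8 = 2
  item 6: 1
  item 7: 4
  item 8: 10 − 0 = 10
  item 10: 4
Sum = 8 + 0 + 2 + 1 + 4 + 10 + 4 = 29

29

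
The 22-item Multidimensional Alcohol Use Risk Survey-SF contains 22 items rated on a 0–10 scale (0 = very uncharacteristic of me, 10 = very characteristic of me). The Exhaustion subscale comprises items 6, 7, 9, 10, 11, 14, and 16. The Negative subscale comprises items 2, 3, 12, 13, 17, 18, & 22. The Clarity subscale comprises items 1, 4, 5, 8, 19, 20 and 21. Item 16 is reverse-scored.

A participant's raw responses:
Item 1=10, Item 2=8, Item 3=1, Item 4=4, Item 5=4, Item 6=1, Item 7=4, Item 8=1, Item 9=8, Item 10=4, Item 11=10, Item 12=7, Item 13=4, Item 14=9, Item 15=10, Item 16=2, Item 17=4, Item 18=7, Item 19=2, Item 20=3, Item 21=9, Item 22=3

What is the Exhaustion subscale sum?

Exhaustion items: 6, 7, 9, 10, 11, 14, 16.
Of these, item 16 is reverse-scored; reverse-coded value = 10 − response.
  item 6: 1
  item 7: 4
  item 9: 8
  item 10: 4
  item 11: 10
  item 14: 9
  item 16: 10 − 2 = 8
Sum = 1 + 4 + 8 + 4 + 10 + 9 + 8 = 44

44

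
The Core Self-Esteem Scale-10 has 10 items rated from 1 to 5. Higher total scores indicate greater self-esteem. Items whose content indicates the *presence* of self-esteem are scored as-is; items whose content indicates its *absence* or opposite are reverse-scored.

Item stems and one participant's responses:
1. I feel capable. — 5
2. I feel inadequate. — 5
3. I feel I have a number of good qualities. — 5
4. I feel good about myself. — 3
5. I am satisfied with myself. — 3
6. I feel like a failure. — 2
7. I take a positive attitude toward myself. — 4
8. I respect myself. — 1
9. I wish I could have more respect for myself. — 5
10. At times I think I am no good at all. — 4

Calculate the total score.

Items 2, 6, 9, 10 describe the absence/opposite of self-esteem → reverse-score.
on a 1–5 scale, reversed = 6 − raw.
  item 1: 5
  item 2: 6 − 5 = 1
  item 3: 5
  item 4: 3
  item 5: 3
  item 6: 6 − 2 = 4
  item 7: 4
  item 8: 1
  item 9: 6 − 5 = 1
  item 10: 6 − 4 = 2
Total = 5 + 1 + 5 + 3 + 3 + 4 + 4 + 1 + 1 + 2 = 29

29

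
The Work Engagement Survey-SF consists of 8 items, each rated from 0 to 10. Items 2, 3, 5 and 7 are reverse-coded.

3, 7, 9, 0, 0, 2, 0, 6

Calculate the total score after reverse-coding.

Reverse-coded items (reverse-coded value = 10 − response):
  item 2: 10 − 7 = 3
  item 3: 10 − 9 = 1
  item 5: 10 − 0 = 10
  item 7: 10 − 0 = 10
Scored responses: 3, 3, 1, 0, 10, 2, 10, 6
Total = 3 + 3 + 1 + 0 + 10 + 2 + 10 + 6 = 35

35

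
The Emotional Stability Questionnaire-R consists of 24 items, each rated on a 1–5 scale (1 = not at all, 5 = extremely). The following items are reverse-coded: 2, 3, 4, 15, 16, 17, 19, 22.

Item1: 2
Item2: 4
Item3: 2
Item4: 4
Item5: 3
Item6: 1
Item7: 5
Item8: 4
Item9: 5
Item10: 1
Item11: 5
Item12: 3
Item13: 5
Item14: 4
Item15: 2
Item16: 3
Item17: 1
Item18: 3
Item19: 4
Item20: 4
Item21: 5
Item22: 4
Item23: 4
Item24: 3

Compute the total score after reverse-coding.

81

Reverse-coded items use 6 − raw:
  item 2: 6 − 4 = 2
  item 3: 6 − 2 = 4
  item 4: 6 − 4 = 2
  item 15: 6 − 2 = 4
  item 16: 6 − 3 = 3
  item 17: 6 − 1 = 5
  item 19: 6 − 4 = 2
  item 22: 6 − 4 = 2
After reverse-coding: 2, 2, 4, 2, 3, 1, 5, 4, 5, 1, 5, 3, 5, 4, 4, 3, 5, 3, 2, 4, 5, 2, 4, 3
Total = 2 + 2 + 4 + 2 + 3 + 1 + 5 + 4 + 5 + 1 + 5 + 3 + 5 + 4 + 4 + 3 + 5 + 3 + 2 + 4 + 5 + 2 + 4 + 3 = 81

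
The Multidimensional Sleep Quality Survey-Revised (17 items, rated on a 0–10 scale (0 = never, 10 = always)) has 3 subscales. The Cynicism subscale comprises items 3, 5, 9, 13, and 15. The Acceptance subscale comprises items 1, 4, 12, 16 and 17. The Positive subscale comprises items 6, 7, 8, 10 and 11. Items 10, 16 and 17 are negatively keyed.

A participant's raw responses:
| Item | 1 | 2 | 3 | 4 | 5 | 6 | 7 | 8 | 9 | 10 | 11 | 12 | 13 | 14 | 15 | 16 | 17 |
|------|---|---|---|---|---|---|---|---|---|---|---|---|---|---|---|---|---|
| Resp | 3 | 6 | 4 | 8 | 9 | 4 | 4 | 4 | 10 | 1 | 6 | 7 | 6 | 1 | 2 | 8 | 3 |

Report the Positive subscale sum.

27

Positive items: 6, 7, 8, 10, 11.
Of these, item 10 is negatively keyed; reverse-coded value = 10 − response.
  item 6: 4
  item 7: 4
  item 8: 4
  item 10: 10 − 1 = 9
  item 11: 6
Sum = 4 + 4 + 4 + 9 + 6 = 27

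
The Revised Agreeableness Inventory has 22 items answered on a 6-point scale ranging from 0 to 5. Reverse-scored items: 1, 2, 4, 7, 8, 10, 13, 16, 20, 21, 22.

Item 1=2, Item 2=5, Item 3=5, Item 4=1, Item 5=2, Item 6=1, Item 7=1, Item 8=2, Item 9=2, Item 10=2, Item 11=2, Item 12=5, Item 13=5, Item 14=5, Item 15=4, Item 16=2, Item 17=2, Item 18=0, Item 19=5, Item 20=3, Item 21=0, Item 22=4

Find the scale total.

61

Reverse-coded items (on a 0–5 scale, reversed = 5 − raw):
  item 1: 5 − 2 = 3
  item 2: 5 − 5 = 0
  item 4: 5 − 1 = 4
  item 7: 5 − 1 = 4
  item 8: 5 − 2 = 3
  item 10: 5 − 2 = 3
  item 13: 5 − 5 = 0
  item 16: 5 − 2 = 3
  item 20: 5 − 3 = 2
  item 21: 5 − 0 = 5
  item 22: 5 − 4 = 1
Scored responses: 3, 0, 5, 4, 2, 1, 4, 3, 2, 3, 2, 5, 0, 5, 4, 3, 2, 0, 5, 2, 5, 1
Total = 3 + 0 + 5 + 4 + 2 + 1 + 4 + 3 + 2 + 3 + 2 + 5 + 0 + 5 + 4 + 3 + 2 + 0 + 5 + 2 + 5 + 1 = 61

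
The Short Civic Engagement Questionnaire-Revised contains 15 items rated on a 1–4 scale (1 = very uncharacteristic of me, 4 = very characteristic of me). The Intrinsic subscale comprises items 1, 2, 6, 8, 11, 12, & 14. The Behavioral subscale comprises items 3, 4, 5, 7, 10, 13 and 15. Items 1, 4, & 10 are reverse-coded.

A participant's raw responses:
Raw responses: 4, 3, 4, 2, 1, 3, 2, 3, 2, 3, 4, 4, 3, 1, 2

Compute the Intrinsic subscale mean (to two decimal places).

Intrinsic items: 1, 2, 6, 8, 11, 12, 14.
Of these, item 1 is reverse-coded; reversed = (1+4) − raw = 5 − raw.
  item 1: 5 − 4 = 1
  item 2: 3
  item 6: 3
  item 8: 3
  item 11: 4
  item 12: 4
  item 14: 1
Sum = 1 + 3 + 3 + 3 + 4 + 4 + 1 = 19
Mean = 19 / 7 = 2.71

2.71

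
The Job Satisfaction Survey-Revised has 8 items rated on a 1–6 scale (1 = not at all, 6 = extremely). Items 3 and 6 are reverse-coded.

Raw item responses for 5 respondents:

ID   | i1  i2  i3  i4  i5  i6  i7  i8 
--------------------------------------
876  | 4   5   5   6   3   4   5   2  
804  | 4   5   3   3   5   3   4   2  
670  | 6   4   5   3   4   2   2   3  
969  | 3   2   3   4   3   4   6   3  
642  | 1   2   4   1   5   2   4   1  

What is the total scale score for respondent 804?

31

Respondent 804 raw: 4, 5, 3, 3, 5, 3, 4, 2.
Reverse-coded (reverse-coded value = 7 − response):
  item 1: 4
  item 2: 5
  item 3: 7 − 3 = 4
  item 4: 3
  item 5: 5
  item 6: 7 − 3 = 4
  item 7: 4
  item 8: 2
Sum = 4 + 5 + 4 + 3 + 5 + 4 + 4 + 2 = 31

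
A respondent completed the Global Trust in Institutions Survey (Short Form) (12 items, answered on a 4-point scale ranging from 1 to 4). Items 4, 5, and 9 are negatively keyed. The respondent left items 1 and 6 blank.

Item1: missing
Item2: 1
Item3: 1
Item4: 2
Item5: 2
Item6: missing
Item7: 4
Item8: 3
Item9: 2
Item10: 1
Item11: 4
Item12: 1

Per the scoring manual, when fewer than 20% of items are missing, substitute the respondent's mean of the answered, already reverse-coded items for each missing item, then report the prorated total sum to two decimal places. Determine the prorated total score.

Reverse-coded (on a 1–4 scale, reversed = 5 − raw):
  item 4: 5 − 2 = 3
  item 5: 5 − 2 = 3
  item 9: 5 − 2 = 3
Completed scored items (10 of 12): 1, 1, 3, 3, 4, 3, 3, 1, 4, 1; sum = 24.
Person mean = 24 / 10 ≈ 2.4000
Prorated total = (24 / 10) × 12 = 28.80 (to 2 dp)

28.80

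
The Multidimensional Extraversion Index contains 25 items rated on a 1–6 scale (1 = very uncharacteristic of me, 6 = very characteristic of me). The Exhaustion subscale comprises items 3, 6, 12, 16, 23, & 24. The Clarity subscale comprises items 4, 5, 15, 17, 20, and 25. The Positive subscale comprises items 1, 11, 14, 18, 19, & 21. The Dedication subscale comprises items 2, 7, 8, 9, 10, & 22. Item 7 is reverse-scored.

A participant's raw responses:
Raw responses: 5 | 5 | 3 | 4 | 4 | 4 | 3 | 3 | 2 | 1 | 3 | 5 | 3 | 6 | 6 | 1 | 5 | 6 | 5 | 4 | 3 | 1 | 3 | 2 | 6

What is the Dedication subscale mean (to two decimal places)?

2.67

Dedication items: 2, 7, 8, 9, 10, 22.
Of these, item 7 is reverse-scored; reversed = (1+6) − raw = 7 − raw.
  item 2: 5
  item 7: 7 − 3 = 4
  item 8: 3
  item 9: 2
  item 10: 1
  item 22: 1
Sum = 5 + 4 + 3 + 2 + 1 + 1 = 16
Mean = 16 / 6 = 2.67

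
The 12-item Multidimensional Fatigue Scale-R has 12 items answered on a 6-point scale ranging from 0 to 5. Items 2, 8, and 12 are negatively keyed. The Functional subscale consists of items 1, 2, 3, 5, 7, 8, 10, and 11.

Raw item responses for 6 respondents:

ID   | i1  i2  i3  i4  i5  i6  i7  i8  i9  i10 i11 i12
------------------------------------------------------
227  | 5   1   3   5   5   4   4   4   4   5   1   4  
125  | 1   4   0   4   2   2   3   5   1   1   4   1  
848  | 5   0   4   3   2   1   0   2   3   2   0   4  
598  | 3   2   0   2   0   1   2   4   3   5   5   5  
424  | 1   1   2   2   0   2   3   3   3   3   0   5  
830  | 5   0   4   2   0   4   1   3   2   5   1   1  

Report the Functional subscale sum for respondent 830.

Respondent 830 raw: 5, 0, 4, 2, 0, 4, 1, 3, 2, 5, 1, 1.
Functional items: 1, 2, 3, 5, 7, 8, 10, 11.
Reverse-coded (on a 0–5 scale, reversed = 5 − raw):
  item 1: 5
  item 2: 5 − 0 = 5
  item 3: 4
  item 5: 0
  item 7: 1
  item 8: 5 − 3 = 2
  item 10: 5
  item 11: 1
Sum = 5 + 5 + 4 + 0 + 1 + 2 + 5 + 1 = 23

23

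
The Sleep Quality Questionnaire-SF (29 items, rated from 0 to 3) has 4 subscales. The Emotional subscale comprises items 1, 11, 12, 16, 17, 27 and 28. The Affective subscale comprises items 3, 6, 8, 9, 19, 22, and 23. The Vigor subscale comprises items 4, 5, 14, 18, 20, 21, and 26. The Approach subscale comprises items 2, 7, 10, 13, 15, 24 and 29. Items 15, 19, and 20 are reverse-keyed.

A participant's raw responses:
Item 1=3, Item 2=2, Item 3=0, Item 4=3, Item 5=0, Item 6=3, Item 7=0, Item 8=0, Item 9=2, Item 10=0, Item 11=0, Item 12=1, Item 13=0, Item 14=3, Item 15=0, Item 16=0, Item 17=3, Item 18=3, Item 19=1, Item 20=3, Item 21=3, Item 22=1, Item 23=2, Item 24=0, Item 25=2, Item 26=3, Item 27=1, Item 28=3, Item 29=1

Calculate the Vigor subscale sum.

15

Vigor items: 4, 5, 14, 18, 20, 21, 26.
Of these, item 20 is reverse-keyed; on a 0–3 scale, reversed = 3 − raw.
  item 4: 3
  item 5: 0
  item 14: 3
  item 18: 3
  item 20: 3 − 3 = 0
  item 21: 3
  item 26: 3
Sum = 3 + 0 + 3 + 3 + 0 + 3 + 3 = 15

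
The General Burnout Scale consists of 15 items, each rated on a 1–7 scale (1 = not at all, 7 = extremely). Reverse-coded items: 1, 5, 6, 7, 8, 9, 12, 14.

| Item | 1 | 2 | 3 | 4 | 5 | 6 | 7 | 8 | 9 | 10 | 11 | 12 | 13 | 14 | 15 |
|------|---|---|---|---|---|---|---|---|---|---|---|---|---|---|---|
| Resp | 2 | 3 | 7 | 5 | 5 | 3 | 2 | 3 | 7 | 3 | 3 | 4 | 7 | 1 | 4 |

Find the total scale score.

Reverse-coded items (on a 1–7 scale, reversed = 8 − raw):
  item 1: 8 − 2 = 6
  item 5: 8 − 5 = 3
  item 6: 8 − 3 = 5
  item 7: 8 − 2 = 6
  item 8: 8 − 3 = 5
  item 9: 8 − 7 = 1
  item 12: 8 − 4 = 4
  item 14: 8 − 1 = 7
After reverse-coding: 6, 3, 7, 5, 3, 5, 6, 5, 1, 3, 3, 4, 7, 7, 4
Total = 6 + 3 + 7 + 5 + 3 + 5 + 6 + 5 + 1 + 3 + 3 + 4 + 7 + 7 + 4 = 69

69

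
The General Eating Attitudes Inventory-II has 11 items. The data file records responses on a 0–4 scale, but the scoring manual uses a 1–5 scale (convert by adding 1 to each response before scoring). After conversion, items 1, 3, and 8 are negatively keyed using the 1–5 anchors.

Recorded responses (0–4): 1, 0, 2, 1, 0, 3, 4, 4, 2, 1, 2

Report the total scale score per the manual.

Convert to 1–5: 2, 1, 3, 2, 1, 4, 5, 5, 3, 2, 3
Reverse-coded (reversed = (1+5) − raw = 6 − raw):
  item 1: 6 − 2 = 4
  item 3: 6 − 3 = 3
  item 8: 6 − 5 = 1
Scored: 4, 1, 3, 2, 1, 4, 5, 1, 3, 2, 3
Total = 29

29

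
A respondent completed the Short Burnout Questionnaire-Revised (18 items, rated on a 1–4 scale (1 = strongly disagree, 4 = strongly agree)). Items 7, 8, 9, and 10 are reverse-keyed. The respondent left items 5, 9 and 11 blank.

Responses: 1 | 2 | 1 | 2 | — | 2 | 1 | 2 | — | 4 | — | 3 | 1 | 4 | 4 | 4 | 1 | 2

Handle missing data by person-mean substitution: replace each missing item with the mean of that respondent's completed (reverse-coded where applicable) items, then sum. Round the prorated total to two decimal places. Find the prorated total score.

42.00

Reverse-coded (on a 1–4 scale, reversed = 5 − raw):
  item 7: 5 − 1 = 4
  item 8: 5 − 2 = 3
  item 10: 5 − 4 = 1
Completed scored items (15 of 18): 1, 2, 1, 2, 2, 4, 3, 1, 3, 1, 4, 4, 4, 1, 2; sum = 35.
Person mean = 35 / 15 ≈ 2.3333
Prorated total = (35 / 15) × 18 = 42.00 (to 2 dp)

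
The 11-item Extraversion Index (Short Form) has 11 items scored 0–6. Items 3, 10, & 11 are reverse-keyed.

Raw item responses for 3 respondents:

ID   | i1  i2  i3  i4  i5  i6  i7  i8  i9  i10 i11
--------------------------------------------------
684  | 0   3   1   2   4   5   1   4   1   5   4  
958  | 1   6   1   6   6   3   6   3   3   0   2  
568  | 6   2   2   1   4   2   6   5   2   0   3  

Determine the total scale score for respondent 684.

28

Respondent 684 raw: 0, 3, 1, 2, 4, 5, 1, 4, 1, 5, 4.
Reverse-coded (reverse-coded value = 6 − response):
  item 1: 0
  item 2: 3
  item 3: 6 − 1 = 5
  item 4: 2
  item 5: 4
  item 6: 5
  item 7: 1
  item 8: 4
  item 9: 1
  item 10: 6 − 5 = 1
  item 11: 6 − 4 = 2
Sum = 0 + 3 + 5 + 2 + 4 + 5 + 1 + 4 + 1 + 1 + 2 = 28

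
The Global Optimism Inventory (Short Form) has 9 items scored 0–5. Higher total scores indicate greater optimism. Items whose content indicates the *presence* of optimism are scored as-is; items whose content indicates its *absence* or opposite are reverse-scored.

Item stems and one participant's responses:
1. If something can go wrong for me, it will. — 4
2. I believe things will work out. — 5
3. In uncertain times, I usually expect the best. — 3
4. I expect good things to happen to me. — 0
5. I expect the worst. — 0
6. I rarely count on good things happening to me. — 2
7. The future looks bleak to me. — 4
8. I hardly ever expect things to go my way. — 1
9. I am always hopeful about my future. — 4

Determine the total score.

Items 1, 5, 6, 7, 8 describe the absence/opposite of optimism → reverse-score.
on a 0–5 scale, reversed = 5 − raw.
  item 1: 5 − 4 = 1
  item 2: 5
  item 3: 3
  item 4: 0
  item 5: 5 − 0 = 5
  item 6: 5 − 2 = 3
  item 7: 5 − 4 = 1
  item 8: 5 − 1 = 4
  item 9: 4
Total = 1 + 5 + 3 + 0 + 5 + 3 + 1 + 4 + 4 = 26

26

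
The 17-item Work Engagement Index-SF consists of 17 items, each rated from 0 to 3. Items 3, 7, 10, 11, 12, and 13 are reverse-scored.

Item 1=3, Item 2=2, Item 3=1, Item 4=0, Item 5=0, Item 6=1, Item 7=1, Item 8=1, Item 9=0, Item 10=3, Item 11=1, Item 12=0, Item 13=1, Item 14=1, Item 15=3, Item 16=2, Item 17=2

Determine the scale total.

26

Apply reverse scoring (reverse-coded value = 3 − response):
  item 3: 3 − 1 = 2
  item 7: 3 − 1 = 2
  item 10: 3 − 3 = 0
  item 11: 3 − 1 = 2
  item 12: 3 − 0 = 3
  item 13: 3 − 1 = 2
After reverse-coding: 3, 2, 2, 0, 0, 1, 2, 1, 0, 0, 2, 3, 2, 1, 3, 2, 2
Total = 3 + 2 + 2 + 0 + 0 + 1 + 2 + 1 + 0 + 0 + 2 + 3 + 2 + 1 + 3 + 2 + 2 = 26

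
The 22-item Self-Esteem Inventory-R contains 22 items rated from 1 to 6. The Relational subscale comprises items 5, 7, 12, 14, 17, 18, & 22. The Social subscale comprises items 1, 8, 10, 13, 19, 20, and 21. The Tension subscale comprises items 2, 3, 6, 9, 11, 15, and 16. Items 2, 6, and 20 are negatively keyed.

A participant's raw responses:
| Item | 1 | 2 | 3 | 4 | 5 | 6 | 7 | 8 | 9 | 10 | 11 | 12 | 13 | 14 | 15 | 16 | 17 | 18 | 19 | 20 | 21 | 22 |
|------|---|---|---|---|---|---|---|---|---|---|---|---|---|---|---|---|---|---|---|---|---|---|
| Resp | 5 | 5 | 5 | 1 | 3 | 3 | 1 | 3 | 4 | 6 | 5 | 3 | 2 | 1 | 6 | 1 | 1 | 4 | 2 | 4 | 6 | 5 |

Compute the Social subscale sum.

Social items: 1, 8, 10, 13, 19, 20, 21.
Of these, item 20 is negatively keyed; reverse-coded value = 7 − response.
  item 1: 5
  item 8: 3
  item 10: 6
  item 13: 2
  item 19: 2
  item 20: 7 − 4 = 3
  item 21: 6
Sum = 5 + 3 + 6 + 2 + 2 + 3 + 6 = 27

27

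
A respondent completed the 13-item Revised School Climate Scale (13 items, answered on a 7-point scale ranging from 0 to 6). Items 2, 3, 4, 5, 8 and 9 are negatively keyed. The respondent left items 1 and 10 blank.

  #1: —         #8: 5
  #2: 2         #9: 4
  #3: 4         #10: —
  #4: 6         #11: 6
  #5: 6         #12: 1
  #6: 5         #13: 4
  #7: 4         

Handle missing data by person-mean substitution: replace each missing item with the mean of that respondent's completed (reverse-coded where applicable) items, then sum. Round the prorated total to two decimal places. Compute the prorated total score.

34.27

Reverse-coded (reverse-coded value = 6 − response):
  item 2: 6 − 2 = 4
  item 3: 6 − 4 = 2
  item 4: 6 − 6 = 0
  item 5: 6 − 6 = 0
  item 8: 6 − 5 = 1
  item 9: 6 − 4 = 2
Completed scored items (11 of 13): 4, 2, 0, 0, 5, 4, 1, 2, 6, 1, 4; sum = 29.
Person mean = 29 / 11 ≈ 2.6364
Prorated total = (29 / 11) × 13 = 34.27 (to 2 dp)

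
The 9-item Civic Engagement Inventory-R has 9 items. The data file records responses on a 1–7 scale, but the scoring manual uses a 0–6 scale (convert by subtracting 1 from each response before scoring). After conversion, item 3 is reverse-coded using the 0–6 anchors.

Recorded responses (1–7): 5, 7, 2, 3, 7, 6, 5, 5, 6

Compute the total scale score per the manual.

41

Convert to 0–6: 4, 6, 1, 2, 6, 5, 4, 4, 5
Reverse-coded (reverse-coded value = 6 − response):
  item 3: 6 − 1 = 5
Scored: 4, 6, 5, 2, 6, 5, 4, 4, 5
Total = 41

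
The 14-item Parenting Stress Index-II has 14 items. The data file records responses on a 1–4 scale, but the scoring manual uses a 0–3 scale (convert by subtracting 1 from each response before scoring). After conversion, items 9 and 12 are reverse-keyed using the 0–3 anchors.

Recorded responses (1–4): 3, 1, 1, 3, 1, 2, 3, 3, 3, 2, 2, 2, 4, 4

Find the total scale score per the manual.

20

Convert to 0–3: 2, 0, 0, 2, 0, 1, 2, 2, 2, 1, 1, 1, 3, 3
Reverse-coded (on a 0–3 scale, reversed = 3 − raw):
  item 9: 3 − 2 = 1
  item 12: 3 − 1 = 2
Scored: 2, 0, 0, 2, 0, 1, 2, 2, 1, 1, 1, 2, 3, 3
Total = 20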